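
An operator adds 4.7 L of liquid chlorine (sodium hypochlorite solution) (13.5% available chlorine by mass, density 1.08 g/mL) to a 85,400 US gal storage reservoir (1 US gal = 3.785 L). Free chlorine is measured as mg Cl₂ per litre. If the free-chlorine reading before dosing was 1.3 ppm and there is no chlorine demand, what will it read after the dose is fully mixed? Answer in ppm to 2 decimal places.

Volume: 85,400 US gal × 3.785 L/gal = 323,239 L.
Mass of solution: 4.7 L × 1000 mL/L × 1.08 g/mL = 5076 g.
Available chlorine delivered: 5076 g × 0.135 = 685.3 g as Cl₂.
Concentration rise: 685.3 g / 323,239 L = 2.12 mg/L = 2.12 ppm.
Final FC: 1.3 + 2.12 = 3.42 ppm.

3.42 ppm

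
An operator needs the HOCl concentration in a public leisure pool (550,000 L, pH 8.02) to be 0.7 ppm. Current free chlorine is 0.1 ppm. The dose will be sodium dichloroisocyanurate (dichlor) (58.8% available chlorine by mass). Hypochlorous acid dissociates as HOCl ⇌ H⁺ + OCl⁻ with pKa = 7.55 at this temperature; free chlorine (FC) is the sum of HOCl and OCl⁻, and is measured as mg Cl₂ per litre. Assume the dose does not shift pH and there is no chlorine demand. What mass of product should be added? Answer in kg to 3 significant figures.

2.49 kg

[OCl⁻]/[HOCl] = 10^(pH − pKa) = 10^(8.02 − 7.55) = 2.951; fraction as HOCl = 1/(1 + 2.951) = 0.2531.
Free chlorine required for 0.7 ppm HOCl: 0.7 / 0.2531 = 2.766 ppm.
FC to add: 2.766 − 0.1 = 2.666 mg/L as Cl₂.
Cl₂ equivalent: 2.666 mg/L × 550,000 L = 1466 g.
Product at 58.8% available Cl: 1466 / 0.588 = 2494 g.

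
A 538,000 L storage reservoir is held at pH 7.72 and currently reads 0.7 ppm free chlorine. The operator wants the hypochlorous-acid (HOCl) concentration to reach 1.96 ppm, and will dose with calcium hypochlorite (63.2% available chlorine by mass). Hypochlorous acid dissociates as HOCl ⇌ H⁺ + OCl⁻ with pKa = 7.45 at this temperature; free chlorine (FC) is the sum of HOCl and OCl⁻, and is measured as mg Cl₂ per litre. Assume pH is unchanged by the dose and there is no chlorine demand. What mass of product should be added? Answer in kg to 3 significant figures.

[OCl⁻]/[HOCl] = 10^(pH − pKa) = 10^(7.72 − 7.45) = 1.862; fraction as HOCl = 1/(1 + 1.862) = 0.3494.
Free chlorine required for 1.96 ppm HOCl: 1.96 / 0.3494 = 5.61 ppm.
FC to add: 5.61 − 0.7 = 4.91 mg/L as Cl₂.
Cl₂ equivalent: 4.91 mg/L × 538,000 L = 2641 g.
Product at 63.2% available Cl: 2641 / 0.632 = 4179 g.

4.18 kg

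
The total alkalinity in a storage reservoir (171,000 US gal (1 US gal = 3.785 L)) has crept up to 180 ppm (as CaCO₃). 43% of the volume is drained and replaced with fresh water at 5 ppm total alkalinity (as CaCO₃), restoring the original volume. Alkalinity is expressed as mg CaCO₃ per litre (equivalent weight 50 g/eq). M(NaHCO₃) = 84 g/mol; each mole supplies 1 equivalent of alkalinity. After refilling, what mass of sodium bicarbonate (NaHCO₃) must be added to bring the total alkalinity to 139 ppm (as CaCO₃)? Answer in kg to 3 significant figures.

37.2 kg

Volume: 171,000 US gal × 3.785 L/gal = 647,235 L.
After draining 43% and refilling: 180 × 0.57 + 5 × 0.43 = 104.75 ppm.
Deficit to target: 139 − 104.75 = 34.25 mg/L.
As CaCO₃: 34.25 mg/L × 647,235 L = 22,170 g; ÷ 50 g/eq ÷ 1 = 443.4 mol NaHCO₃.
Mass: 443.4 × 84 = 37,240 g.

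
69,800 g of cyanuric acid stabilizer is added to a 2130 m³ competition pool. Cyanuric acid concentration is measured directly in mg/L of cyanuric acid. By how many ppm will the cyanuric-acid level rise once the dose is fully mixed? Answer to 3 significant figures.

Volume: 2130 m³ = 2,130,000 L.
Rise: 69,800 g / 2,130,000 L × 1000 = 32.77 mg/L.

32.8 ppm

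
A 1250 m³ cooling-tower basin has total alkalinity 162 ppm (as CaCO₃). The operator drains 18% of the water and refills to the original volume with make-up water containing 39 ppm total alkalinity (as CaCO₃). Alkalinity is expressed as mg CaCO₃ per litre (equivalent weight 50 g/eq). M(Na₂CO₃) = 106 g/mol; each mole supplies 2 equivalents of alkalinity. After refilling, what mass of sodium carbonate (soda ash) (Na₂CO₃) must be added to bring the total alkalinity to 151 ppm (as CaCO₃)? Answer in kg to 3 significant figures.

Volume: 1250 m³ = 1,250,000 L.
After draining 18% and refilling: 162 × 0.82 + 39 × 0.18 = 139.86 ppm.
Deficit to target: 151 − 139.86 = 11.14 mg/L.
As CaCO₃: 11.14 mg/L × 1,250,000 L = 13,920 g; ÷ 50 g/eq ÷ 2 = 139.2 mol Na₂CO₃.
Mass: 139.2 × 106 = 14,760 g.

14.8 kg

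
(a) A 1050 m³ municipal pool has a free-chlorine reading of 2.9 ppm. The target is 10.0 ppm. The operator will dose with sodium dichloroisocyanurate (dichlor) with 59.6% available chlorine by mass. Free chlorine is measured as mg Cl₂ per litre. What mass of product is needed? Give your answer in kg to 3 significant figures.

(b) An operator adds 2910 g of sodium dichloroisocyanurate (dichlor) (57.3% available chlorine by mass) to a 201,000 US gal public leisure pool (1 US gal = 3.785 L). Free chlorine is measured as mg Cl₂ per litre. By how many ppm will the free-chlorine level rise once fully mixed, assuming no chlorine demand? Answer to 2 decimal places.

(a) Volume: 1050 m³ = 1,050,000 L.
(a) Chlorine deficit: 10.0 − 2.9 = 7.1 ppm = 7.1 mg/L as Cl₂.
(a) Cl₂ equivalent needed: 7.1 mg/L × 1,050,000 L = 7,455,000 mg = 7455 g.
(a) Product at 59.6% available chlorine: 7455 / 0.596 = 12,510 g.

(b) Volume: 201,000 US gal × 3.785 L/gal = 760,785 L.
(b) Available chlorine delivered: 2910 g × 0.573 = 1667 g as Cl₂.
(b) Concentration rise: 1667 g / 760,785 L = 2.192 mg/L = 2.19 ppm.

(a) 12.5 kg; (b) 2.19 ppm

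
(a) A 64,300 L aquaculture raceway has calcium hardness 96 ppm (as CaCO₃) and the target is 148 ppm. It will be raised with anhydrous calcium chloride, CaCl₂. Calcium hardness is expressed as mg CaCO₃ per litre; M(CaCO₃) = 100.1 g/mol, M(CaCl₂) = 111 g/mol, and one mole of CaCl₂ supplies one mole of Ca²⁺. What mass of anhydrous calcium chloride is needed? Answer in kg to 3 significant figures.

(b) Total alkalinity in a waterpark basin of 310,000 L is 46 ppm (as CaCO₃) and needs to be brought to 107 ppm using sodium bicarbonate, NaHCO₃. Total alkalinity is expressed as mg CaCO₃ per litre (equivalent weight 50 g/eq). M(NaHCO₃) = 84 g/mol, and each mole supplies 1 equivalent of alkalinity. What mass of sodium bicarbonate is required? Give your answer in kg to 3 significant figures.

(a) 3.71 kg; (b) 31.8 kg

(a) Hardness to add: (148 − 96) = 52 mg/L as CaCO₃ × 64,300 L = 3344 g as CaCO₃.
(a) Moles of Ca²⁺ (1 mol Ca²⁺ ≡ 1 mol CaCO₃): 3344 / 100.1 g/mol = 33.4 mol.
(a) Mass of CaCl₂: 33.4 × 111 = 3708 g.

(b) Alkalinity to add: (107 − 46) = 61 mg/L as CaCO₃ × 310,000 L = 18,910 g as CaCO₃.
(b) Equivalents: 18,910 g ÷ 50 g/eq = 378.2 eq.
(b) NaHCO₃ supplies 1 eq per mole → 378.2 mol.
(b) Mass: 378.2 mol × 84 g/mol = 31,770 g.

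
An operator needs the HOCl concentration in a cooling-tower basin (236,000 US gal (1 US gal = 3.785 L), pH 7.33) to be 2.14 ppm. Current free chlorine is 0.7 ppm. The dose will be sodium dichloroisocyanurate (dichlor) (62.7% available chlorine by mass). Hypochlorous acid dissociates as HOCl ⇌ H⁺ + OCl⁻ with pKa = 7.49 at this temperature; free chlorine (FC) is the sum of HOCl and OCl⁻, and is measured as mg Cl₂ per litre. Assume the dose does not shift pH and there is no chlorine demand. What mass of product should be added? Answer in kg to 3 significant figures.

4.16 kg

Volume: 236,000 US gal × 3.785 L/gal = 893,260 L.
[OCl⁻]/[HOCl] = 10^(pH − pKa) = 10^(7.33 − 7.49) = 0.6918; fraction as HOCl = 1/(1 + 0.6918) = 0.5911.
Free chlorine required for 2.14 ppm HOCl: 2.14 / 0.5911 = 3.621 ppm.
FC to add: 3.621 − 0.7 = 2.921 mg/L as Cl₂.
Cl₂ equivalent: 2.921 mg/L × 893,260 L = 2609 g.
Product at 62.7% available Cl: 2609 / 0.627 = 4161 g.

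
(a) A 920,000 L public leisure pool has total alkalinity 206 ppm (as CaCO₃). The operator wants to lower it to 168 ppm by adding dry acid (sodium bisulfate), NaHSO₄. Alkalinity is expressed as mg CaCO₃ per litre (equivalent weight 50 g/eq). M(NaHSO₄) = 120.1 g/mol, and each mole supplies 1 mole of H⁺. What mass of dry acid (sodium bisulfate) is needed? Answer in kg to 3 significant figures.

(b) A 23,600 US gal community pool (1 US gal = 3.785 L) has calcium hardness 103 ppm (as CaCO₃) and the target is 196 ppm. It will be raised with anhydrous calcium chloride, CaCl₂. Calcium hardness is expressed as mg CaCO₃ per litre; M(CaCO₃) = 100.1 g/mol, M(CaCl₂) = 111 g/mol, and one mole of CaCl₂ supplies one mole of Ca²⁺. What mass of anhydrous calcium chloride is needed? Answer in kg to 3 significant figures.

(a) Alkalinity to neutralize: (206 − 168) = 38 mg/L as CaCO₃ × 920,000 L = 34,960 g as CaCO₃.
(a) Equivalents of H⁺ required: 34,960 ÷ 50 g/eq = 699.2 eq = 699.2 mol NaHSO₄.
(a) Mass of NaHSO₄: 699.2 × 120.1 = 83,970 g.

(b) Volume: 23,600 US gal × 3.785 L/gal = 89,326 L.
(b) Hardness to add: (196 − 103) = 93 mg/L as CaCO₃ × 89,326 L = 8307 g as CaCO₃.
(b) Moles of Ca²⁺ (1 mol Ca²⁺ ≡ 1 mol CaCO₃): 8307 / 100.1 g/mol = 82.99 mol.
(b) Mass of CaCl₂: 82.99 × 111 = 9212 g.

(a) 84.0 kg; (b) 9.21 kg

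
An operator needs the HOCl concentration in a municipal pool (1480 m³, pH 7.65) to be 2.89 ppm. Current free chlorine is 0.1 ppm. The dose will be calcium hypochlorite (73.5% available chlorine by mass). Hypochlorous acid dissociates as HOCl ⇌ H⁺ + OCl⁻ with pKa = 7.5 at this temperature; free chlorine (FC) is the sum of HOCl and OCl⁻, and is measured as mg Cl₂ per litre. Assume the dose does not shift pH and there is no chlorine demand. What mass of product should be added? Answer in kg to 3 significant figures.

13.8 kg

Volume: 1480 m³ = 1,480,000 L.
[OCl⁻]/[HOCl] = 10^(pH − pKa) = 10^(7.65 − 7.5) = 1.413; fraction as HOCl = 1/(1 + 1.413) = 0.4145.
Free chlorine required for 2.89 ppm HOCl: 2.89 / 0.4145 = 6.972 ppm.
FC to add: 6.972 − 0.1 = 6.872 mg/L as Cl₂.
Cl₂ equivalent: 6.872 mg/L × 1,480,000 L = 10,170 g.
Product at 73.5% available Cl: 10,170 / 0.735 = 13,840 g.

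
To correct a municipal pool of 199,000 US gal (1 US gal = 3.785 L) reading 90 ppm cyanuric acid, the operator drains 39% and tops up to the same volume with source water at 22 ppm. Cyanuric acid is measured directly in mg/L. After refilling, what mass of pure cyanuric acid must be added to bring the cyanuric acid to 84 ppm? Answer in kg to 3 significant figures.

15.5 kg

Volume: 199,000 US gal × 3.785 L/gal = 753,215 L.
After draining 39% and refilling: 90 × 0.61 + 22 × 0.39 = 63.48 ppm.
Deficit to target: 84 − 63.48 = 20.52 mg/L.
Mass: 20.52 mg/L × 753,215 L = 15,460 g cyanuric acid.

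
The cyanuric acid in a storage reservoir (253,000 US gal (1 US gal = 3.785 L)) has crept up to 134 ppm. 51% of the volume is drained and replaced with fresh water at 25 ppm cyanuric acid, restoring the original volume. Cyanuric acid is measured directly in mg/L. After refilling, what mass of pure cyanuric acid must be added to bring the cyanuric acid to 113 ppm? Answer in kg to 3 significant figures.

33.1 kg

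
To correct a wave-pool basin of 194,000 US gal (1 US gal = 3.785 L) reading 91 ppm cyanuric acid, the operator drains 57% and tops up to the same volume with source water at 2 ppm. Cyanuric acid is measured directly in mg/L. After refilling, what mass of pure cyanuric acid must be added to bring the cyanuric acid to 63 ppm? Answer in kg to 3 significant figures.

Volume: 194,000 US gal × 3.785 L/gal = 734,290 L.
After draining 57% and refilling: 91 × 0.43 + 2 × 0.57 = 40.27 ppm.
Deficit to target: 63 − 40.27 = 22.73 mg/L.
Mass: 22.73 mg/L × 734,290 L = 16,690 g cyanuric acid.

16.7 kg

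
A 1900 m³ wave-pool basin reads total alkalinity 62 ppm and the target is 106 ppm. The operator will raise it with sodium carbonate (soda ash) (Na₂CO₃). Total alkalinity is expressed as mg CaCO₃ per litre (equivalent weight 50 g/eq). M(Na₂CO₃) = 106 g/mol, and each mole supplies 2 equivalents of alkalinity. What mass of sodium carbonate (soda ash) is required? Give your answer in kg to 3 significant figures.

88.6 kg

Volume: 1900 m³ = 1,900,000 L.
Alkalinity to add: (106 − 62) = 44 mg/L as CaCO₃ × 1,900,000 L = 83,600 g as CaCO₃.
Equivalents: 83,600 g ÷ 50 g/eq = 1672 eq.
Each mole of Na₂CO₃ supplies 2 eq, so 1672 / 2 = 836 mol.
Mass: 836 mol × 106 g/mol = 88,620 g.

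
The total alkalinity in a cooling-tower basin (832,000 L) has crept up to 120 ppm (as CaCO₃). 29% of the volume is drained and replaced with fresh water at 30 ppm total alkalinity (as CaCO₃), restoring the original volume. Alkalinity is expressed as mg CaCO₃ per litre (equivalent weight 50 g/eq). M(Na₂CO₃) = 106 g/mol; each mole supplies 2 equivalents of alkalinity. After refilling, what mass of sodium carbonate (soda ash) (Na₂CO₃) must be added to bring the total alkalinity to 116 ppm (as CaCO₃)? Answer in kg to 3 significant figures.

19.5 kg

After draining 29% and refilling: 120 × 0.71 + 30 × 0.29 = 93.9 ppm.
Deficit to target: 116 − 93.9 = 22.1 mg/L.
As CaCO₃: 22.1 mg/L × 832,000 L = 18,390 g; ÷ 50 g/eq ÷ 2 = 183.9 mol Na₂CO₃.
Mass: 183.9 × 106 = 19,490 g.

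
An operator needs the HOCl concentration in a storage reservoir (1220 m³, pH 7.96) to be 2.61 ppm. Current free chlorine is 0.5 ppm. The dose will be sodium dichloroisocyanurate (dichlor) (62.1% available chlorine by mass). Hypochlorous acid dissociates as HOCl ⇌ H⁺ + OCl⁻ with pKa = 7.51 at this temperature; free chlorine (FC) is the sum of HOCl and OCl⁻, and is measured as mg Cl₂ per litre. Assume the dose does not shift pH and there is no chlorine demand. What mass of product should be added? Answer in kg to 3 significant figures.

18.6 kg

Volume: 1220 m³ = 1,220,000 L.
[OCl⁻]/[HOCl] = 10^(pH − pKa) = 10^(7.96 − 7.51) = 2.818; fraction as HOCl = 1/(1 + 2.818) = 0.2619.
Free chlorine required for 2.61 ppm HOCl: 2.61 / 0.2619 = 9.966 ppm.
FC to add: 9.966 − 0.5 = 9.466 mg/L as Cl₂.
Cl₂ equivalent: 9.466 mg/L × 1,220,000 L = 11,550 g.
Product at 62.1% available Cl: 11,550 / 0.621 = 18,600 g.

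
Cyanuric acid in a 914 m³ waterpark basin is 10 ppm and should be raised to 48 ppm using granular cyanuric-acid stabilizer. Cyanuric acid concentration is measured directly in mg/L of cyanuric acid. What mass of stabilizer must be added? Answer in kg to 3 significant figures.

Volume: 914 m³ = 914,000 L.
CYA to add: (48 − 10) = 38 mg/L × 914,000 L = 34,730 g cyanuric acid.

34.7 kg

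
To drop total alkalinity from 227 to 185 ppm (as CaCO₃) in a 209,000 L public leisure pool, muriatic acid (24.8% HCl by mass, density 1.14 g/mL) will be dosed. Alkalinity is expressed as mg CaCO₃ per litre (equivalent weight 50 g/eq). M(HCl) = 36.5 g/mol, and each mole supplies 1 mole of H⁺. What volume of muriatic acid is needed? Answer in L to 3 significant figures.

22.7 L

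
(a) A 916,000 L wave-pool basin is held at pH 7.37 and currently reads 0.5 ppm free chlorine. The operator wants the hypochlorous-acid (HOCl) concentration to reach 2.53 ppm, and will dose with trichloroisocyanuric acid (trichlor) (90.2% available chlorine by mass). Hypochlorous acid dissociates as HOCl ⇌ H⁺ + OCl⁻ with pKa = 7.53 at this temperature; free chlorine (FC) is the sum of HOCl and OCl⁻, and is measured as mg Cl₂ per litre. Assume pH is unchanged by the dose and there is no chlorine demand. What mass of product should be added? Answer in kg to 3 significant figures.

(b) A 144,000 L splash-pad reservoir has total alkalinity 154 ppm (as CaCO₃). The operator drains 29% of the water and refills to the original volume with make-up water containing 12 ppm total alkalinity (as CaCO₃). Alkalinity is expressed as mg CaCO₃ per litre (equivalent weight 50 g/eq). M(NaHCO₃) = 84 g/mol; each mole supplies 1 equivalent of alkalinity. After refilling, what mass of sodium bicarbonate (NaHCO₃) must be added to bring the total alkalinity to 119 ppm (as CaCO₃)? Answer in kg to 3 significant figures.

(a) 3.84 kg; (b) 1.50 kg

(a) [OCl⁻]/[HOCl] = 10^(pH − pKa) = 10^(7.37 − 7.53) = 0.6918; fraction as HOCl = 1/(1 + 0.6918) = 0.5911.
(a) Free chlorine required for 2.53 ppm HOCl: 2.53 / 0.5911 = 4.28 ppm.
(a) FC to add: 4.28 − 0.5 = 3.78 mg/L as Cl₂.
(a) Cl₂ equivalent: 3.78 mg/L × 916,000 L = 3463 g.
(a) Product at 90.2% available Cl: 3463 / 0.902 = 3839 g.

(b) After draining 29% and refilling: 154 × 0.71 + 12 × 0.29 = 112.82 ppm.
(b) Deficit to target: 119 − 112.82 = 6.18 mg/L.
(b) As CaCO₃: 6.18 mg/L × 144,000 L = 889.9 g; ÷ 50 g/eq ÷ 1 = 17.8 mol NaHCO₃.
(b) Mass: 17.8 × 84 = 1495 g.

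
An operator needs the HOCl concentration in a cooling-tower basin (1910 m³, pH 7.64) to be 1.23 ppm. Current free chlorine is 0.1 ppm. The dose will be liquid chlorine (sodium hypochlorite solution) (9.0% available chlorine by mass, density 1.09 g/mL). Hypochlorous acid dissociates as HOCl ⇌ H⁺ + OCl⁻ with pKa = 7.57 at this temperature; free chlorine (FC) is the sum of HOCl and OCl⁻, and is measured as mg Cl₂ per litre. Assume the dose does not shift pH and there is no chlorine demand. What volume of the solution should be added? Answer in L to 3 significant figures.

50.1 L

Volume: 1910 m³ = 1,910,000 L.
[OCl⁻]/[HOCl] = 10^(pH − pKa) = 10^(7.64 − 7.57) = 1.175; fraction as HOCl = 1/(1 + 1.175) = 0.4598.
Free chlorine required for 1.23 ppm HOCl: 1.23 / 0.4598 = 2.675 ppm.
FC to add: 2.675 − 0.1 = 2.575 mg/L as Cl₂.
Cl₂ equivalent: 2.575 mg/L × 1,910,000 L = 4918 g.
Product at 9.0% available Cl: 4918 / 0.09 = 54,650 g.
Volume: 54,650 g ÷ 1.09 g/mL = 50,140 mL.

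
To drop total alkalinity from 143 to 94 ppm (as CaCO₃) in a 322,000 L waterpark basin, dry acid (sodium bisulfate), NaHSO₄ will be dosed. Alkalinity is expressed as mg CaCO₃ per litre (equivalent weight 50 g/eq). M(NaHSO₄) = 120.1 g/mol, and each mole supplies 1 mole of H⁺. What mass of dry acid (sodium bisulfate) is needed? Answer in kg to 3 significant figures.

Alkalinity to neutralize: (143 − 94) = 49 mg/L as CaCO₃ × 322,000 L = 15,780 g as CaCO₃.
Equivalents of H⁺ required: 15,780 ÷ 50 g/eq = 315.6 eq = 315.6 mol NaHSO₄.
Mass of NaHSO₄: 315.6 × 120.1 = 37,900 g.

37.9 kg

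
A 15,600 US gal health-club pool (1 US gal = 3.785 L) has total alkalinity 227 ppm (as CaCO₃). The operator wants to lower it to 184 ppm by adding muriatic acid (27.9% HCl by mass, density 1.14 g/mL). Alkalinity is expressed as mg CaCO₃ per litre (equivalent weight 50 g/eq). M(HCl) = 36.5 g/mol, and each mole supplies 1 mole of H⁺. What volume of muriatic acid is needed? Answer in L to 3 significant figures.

Volume: 15,600 US gal × 3.785 L/gal = 59,046 L.
Alkalinity to neutralize: (227 − 184) = 43 mg/L as CaCO₃ × 59,046 L = 2539 g as CaCO₃.
Equivalents of H⁺ required: 2539 ÷ 50 g/eq = 50.78 eq = 50.78 mol HCl.
Mass of HCl: 50.78 × 36.5 = 1853 g.
Mass of 27.9% solution: 1853 / 0.279 = 6643 g.
Volume: 6643 g ÷ 1.14 g/mL = 5827 mL.

5.83 L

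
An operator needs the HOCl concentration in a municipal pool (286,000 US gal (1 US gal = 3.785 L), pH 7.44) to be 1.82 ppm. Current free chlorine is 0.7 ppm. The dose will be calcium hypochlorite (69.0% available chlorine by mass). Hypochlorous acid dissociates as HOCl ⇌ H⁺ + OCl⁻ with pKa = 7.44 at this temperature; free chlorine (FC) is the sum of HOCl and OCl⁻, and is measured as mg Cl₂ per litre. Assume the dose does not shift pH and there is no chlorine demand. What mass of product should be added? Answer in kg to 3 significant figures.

4.61 kg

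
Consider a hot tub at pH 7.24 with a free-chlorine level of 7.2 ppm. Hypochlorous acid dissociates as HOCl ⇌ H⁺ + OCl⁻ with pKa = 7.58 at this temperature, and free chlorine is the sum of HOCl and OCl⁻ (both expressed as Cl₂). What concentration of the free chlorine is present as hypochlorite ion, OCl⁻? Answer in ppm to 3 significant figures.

2.26 ppm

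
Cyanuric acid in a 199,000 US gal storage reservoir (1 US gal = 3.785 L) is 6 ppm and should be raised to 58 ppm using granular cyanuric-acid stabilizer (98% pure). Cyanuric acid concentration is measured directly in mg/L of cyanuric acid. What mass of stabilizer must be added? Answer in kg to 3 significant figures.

40.0 kg

Volume: 199,000 US gal × 3.785 L/gal = 753,215 L.
CYA to add: (58 − 6) = 52 mg/L × 753,215 L = 39,170 g cyanuric acid.
At 98% purity: 39,170 / 0.98 = 39,970 g product.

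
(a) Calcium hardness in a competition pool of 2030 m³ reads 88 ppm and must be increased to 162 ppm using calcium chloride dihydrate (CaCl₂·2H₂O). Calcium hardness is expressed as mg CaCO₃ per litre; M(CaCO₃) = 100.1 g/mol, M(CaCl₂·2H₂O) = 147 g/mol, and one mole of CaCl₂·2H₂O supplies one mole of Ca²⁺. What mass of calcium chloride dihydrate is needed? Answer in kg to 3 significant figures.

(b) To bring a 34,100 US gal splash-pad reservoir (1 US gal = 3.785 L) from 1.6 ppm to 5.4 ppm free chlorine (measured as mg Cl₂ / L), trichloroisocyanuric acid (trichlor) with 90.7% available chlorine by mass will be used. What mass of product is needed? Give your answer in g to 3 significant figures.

(a) 221 kg; (b) 541 g

(a) Volume: 2030 m³ = 2,030,000 L.
(a) Hardness to add: (162 − 88) = 74 mg/L as CaCO₃ × 2,030,000 L = 150,200 g as CaCO₃.
(a) Moles of Ca²⁺ (1 mol Ca²⁺ ≡ 1 mol CaCO₃): 150,200 / 100.1 g/mol = 1501 mol.
(a) Mass of CaCl₂·2H₂O: 1501 × 147 = 220,600 g.

(b) Volume: 34,100 US gal × 3.785 L/gal = 129,068 L.
(b) Chlorine deficit: 5.4 − 1.6 = 3.8 ppm = 3.8 mg/L as Cl₂.
(b) Cl₂ equivalent needed: 3.8 mg/L × 129,068 L = 490,500 mg = 490.5 g.
(b) Product at 90.7% available chlorine: 490.5 / 0.907 = 540.8 g.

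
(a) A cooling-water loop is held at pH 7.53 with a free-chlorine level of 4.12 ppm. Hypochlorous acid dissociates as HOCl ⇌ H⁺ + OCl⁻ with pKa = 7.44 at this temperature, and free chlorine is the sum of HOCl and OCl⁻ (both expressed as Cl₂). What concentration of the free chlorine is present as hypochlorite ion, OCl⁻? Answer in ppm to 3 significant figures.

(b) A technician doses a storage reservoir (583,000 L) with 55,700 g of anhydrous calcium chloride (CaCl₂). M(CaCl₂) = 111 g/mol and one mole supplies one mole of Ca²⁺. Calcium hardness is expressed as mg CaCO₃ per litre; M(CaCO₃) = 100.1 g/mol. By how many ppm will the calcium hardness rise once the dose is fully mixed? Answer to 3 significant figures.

(a) [OCl⁻]/[HOCl] = 10^(pH − pKa) = 10^(7.53 − 7.44) = 10^0.09 = 1.23.
(a) Fraction as HOCl = 1 / (1 + 1.23) = 0.4484.
(a) OCl⁻ = (1 − 0.4484) × 4.12 ppm = 2.273 ppm.

(b) Moles of Ca²⁺: 55,700 g ÷ 111 g/mol = 501.8 mol.
(b) As CaCO₃: 501.8 mol × 100.1 g/mol = 50,230 g.
(b) Rise: 50,230 g / 583,000 L × 1000 = 86.16 mg/L.

(a) 2.27 ppm; (b) 86.2 ppm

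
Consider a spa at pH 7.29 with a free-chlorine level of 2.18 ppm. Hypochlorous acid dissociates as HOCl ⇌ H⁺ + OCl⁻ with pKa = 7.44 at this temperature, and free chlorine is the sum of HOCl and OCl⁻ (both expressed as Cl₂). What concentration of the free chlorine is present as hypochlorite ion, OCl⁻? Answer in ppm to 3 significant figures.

0.904 ppm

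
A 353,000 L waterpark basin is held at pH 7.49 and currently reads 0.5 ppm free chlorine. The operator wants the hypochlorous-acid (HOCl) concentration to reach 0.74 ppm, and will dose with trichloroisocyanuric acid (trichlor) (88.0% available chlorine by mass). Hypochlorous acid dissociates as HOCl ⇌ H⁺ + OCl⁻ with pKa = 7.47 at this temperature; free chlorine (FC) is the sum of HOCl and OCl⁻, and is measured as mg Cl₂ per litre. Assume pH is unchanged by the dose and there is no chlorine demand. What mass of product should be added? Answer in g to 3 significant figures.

[OCl⁻]/[HOCl] = 10^(pH − pKa) = 10^(7.49 − 7.47) = 1.047; fraction as HOCl = 1/(1 + 1.047) = 0.4885.
Free chlorine required for 0.74 ppm HOCl: 0.74 / 0.4885 = 1.515 ppm.
FC to add: 1.515 − 0.5 = 1.015 mg/L as Cl₂.
Cl₂ equivalent: 1.015 mg/L × 353,000 L = 358.3 g.
Product at 88.0% available Cl: 358.3 / 0.88 = 407.1 g.

407 g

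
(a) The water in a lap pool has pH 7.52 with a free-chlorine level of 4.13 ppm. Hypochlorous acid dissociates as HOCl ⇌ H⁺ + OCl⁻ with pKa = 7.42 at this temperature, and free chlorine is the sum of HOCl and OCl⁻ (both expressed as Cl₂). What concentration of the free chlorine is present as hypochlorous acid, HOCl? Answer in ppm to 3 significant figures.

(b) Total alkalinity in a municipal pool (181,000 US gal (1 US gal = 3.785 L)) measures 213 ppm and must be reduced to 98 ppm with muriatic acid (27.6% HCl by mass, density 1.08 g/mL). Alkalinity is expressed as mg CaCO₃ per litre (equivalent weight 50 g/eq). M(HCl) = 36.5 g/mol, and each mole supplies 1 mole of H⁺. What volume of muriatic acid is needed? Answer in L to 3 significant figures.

(a) 1.83 ppm; (b) 193 L

(a) [OCl⁻]/[HOCl] = 10^(pH − pKa) = 10^(7.52 − 7.42) = 10^0.10 = 1.259.
(a) Fraction as HOCl = 1 / (1 + 1.259) = 0.4427.
(a) HOCl = 0.4427 × 4.13 ppm = 1.828 ppm.

(b) Volume: 181,000 US gal × 3.785 L/gal = 685,085 L.
(b) Alkalinity to neutralize: (213 − 98) = 115 mg/L as CaCO₃ × 685,085 L = 78,780 g as CaCO₃.
(b) Equivalents of H⁺ required: 78,780 ÷ 50 g/eq = 1576 eq = 1576 mol HCl.
(b) Mass of HCl: 1576 × 36.5 = 57,510 g.
(b) Mass of 27.6% solution: 57,510 / 0.276 = 208,400 g.
(b) Volume: 208,400 g ÷ 1.08 g/mL = 192,900 mL.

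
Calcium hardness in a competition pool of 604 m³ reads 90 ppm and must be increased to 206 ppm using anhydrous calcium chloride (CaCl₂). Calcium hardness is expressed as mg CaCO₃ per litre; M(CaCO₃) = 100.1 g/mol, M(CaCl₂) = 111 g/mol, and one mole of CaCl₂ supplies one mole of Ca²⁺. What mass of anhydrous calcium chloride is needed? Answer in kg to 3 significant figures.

Volume: 604 m³ = 604,000 L.
Hardness to add: (206 − 90) = 116 mg/L as CaCO₃ × 604,000 L = 70,060 g as CaCO₃.
Moles of Ca²⁺ (1 mol Ca²⁺ ≡ 1 mol CaCO₃): 70,060 / 100.1 g/mol = 699.9 mol.
Mass of CaCl₂: 699.9 × 111 = 77,690 g.

77.7 kg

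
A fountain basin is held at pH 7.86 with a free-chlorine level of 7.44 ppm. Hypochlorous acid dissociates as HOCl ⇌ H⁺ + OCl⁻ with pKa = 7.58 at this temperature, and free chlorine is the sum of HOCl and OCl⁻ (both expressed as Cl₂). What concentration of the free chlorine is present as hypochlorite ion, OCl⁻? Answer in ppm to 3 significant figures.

4.88 ppm

[OCl⁻]/[HOCl] = 10^(pH − pKa) = 10^(7.86 − 7.58) = 10^0.28 = 1.905.
Fraction as HOCl = 1 / (1 + 1.905) = 0.3442.
OCl⁻ = (1 − 0.3442) × 7.44 ppm = 4.879 ppm.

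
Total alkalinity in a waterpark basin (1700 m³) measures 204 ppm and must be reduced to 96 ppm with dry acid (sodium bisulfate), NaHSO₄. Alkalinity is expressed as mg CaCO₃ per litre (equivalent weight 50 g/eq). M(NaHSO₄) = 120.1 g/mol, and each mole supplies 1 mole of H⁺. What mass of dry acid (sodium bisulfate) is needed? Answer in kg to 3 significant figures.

441 kg

Volume: 1700 m³ = 1,700,000 L.
Alkalinity to neutralize: (204 − 96) = 108 mg/L as CaCO₃ × 1,700,000 L = 183,600 g as CaCO₃.
Equivalents of H⁺ required: 183,600 ÷ 50 g/eq = 3672 eq = 3672 mol NaHSO₄.
Mass of NaHSO₄: 3672 × 120.1 = 441,000 g.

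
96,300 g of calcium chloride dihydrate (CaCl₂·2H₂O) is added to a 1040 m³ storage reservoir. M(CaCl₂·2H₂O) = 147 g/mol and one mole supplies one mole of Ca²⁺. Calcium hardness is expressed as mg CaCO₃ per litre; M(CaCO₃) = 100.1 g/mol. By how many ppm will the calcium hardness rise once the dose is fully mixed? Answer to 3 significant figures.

63.1 ppm

Volume: 1040 m³ = 1,040,000 L.
Moles of Ca²⁺: 96,300 g ÷ 147 g/mol = 655.1 mol.
As CaCO₃: 655.1 mol × 100.1 g/mol = 65,580 g.
Rise: 65,580 g / 1,040,000 L × 1000 = 63.05 mg/L.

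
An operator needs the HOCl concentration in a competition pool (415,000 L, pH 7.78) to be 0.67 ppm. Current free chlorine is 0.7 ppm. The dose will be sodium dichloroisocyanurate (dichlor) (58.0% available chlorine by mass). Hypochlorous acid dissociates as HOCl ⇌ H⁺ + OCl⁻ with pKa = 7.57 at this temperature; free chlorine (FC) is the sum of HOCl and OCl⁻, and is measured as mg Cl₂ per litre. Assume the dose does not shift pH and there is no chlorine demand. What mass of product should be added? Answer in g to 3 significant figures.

756 g

[OCl⁻]/[HOCl] = 10^(pH − pKa) = 10^(7.78 − 7.57) = 1.622; fraction as HOCl = 1/(1 + 1.622) = 0.3814.
Free chlorine required for 0.67 ppm HOCl: 0.67 / 0.3814 = 1.757 ppm.
FC to add: 1.757 − 0.7 = 1.057 mg/L as Cl₂.
Cl₂ equivalent: 1.057 mg/L × 415,000 L = 438.5 g.
Product at 58.0% available Cl: 438.5 / 0.58 = 756 g.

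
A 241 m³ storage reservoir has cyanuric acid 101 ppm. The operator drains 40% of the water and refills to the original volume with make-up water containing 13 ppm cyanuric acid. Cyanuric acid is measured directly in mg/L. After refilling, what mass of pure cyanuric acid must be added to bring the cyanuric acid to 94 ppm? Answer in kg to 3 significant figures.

Volume: 241 m³ = 241,000 L.
After draining 40% and refilling: 101 × 0.60 + 13 × 0.40 = 65.8 ppm.
Deficit to target: 94 − 65.8 = 28.2 mg/L.
Mass: 28.2 mg/L × 241,000 L = 6796 g cyanuric acid.

6.80 kg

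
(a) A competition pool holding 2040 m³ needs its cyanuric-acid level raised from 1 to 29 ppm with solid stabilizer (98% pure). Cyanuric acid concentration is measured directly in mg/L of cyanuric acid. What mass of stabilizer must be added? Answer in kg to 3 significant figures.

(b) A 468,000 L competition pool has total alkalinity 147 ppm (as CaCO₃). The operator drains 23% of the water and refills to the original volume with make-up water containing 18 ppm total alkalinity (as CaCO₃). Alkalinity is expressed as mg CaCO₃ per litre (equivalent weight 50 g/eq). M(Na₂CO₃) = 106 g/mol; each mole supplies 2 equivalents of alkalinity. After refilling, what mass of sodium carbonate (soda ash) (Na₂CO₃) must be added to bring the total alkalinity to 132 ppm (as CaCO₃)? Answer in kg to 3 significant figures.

(a) Volume: 2040 m³ = 2,040,000 L.
(a) CYA to add: (29 − 1) = 28 mg/L × 2,040,000 L = 57,120 g cyanuric acid.
(a) At 98% purity: 57,120 / 0.98 = 58,290 g product.

(b) After draining 23% and refilling: 147 × 0.77 + 18 × 0.23 = 117.33 ppm.
(b) Deficit to target: 132 − 117.33 = 14.67 mg/L.
(b) As CaCO₃: 14.67 mg/L × 468,000 L = 6866 g; ÷ 50 g/eq ÷ 2 = 68.66 mol Na₂CO₃.
(b) Mass: 68.66 × 106 = 7277 g.

(a) 58.3 kg; (b) 7.28 kg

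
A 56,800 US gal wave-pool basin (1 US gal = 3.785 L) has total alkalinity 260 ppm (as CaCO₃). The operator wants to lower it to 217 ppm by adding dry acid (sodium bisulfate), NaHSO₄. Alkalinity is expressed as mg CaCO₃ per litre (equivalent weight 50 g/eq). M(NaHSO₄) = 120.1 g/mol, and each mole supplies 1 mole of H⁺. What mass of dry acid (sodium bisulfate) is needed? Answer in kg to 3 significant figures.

22.2 kg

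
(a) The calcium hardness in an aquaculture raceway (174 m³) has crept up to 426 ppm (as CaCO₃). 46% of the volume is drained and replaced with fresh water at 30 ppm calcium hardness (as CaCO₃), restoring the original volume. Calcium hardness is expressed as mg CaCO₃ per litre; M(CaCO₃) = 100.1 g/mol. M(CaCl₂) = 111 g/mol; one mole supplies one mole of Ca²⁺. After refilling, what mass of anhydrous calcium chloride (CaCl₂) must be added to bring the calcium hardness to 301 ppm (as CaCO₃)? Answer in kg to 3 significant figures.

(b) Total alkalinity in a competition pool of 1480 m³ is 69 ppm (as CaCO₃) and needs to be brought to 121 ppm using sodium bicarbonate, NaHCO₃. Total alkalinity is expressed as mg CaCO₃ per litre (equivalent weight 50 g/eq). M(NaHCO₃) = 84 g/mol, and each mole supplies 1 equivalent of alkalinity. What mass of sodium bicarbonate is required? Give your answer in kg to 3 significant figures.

(a) 11.0 kg; (b) 129 kg

(a) Volume: 174 m³ = 174,000 L.
(a) After draining 46% and refilling: 426 × 0.54 + 30 × 0.46 = 243.84 ppm.
(a) Deficit to target: 301 − 243.84 = 57.16 mg/L.
(a) As CaCO₃: 57.16 mg/L × 174,000 L = 9946 g; ÷ 100.1 = 99.36 mol Ca²⁺.
(a) Mass: 99.36 × 111 = 11,030 g.

(b) Volume: 1480 m³ = 1,480,000 L.
(b) Alkalinity to add: (121 − 69) = 52 mg/L as CaCO₃ × 1,480,000 L = 76,960 g as CaCO₃.
(b) Equivalents: 76,960 g ÷ 50 g/eq = 1539 eq.
(b) NaHCO₃ supplies 1 eq per mole → 1539 mol.
(b) Mass: 1539 mol × 84 g/mol = 129,300 g.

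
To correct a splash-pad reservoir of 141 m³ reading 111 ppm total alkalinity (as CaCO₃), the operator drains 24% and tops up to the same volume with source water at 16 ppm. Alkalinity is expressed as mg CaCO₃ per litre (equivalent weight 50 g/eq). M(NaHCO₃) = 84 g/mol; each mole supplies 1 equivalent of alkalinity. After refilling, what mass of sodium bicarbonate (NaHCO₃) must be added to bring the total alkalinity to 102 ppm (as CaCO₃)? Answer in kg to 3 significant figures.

Volume: 141 m³ = 141,000 L.
After draining 24% and refilling: 111 × 0.76 + 16 × 0.24 = 88.2 ppm.
Deficit to target: 102 − 88.2 = 13.8 mg/L.
As CaCO₃: 13.8 mg/L × 141,000 L = 1946 g; ÷ 50 g/eq ÷ 1 = 38.92 mol NaHCO₃.
Mass: 38.92 × 84 = 3269 g.

3.27 kg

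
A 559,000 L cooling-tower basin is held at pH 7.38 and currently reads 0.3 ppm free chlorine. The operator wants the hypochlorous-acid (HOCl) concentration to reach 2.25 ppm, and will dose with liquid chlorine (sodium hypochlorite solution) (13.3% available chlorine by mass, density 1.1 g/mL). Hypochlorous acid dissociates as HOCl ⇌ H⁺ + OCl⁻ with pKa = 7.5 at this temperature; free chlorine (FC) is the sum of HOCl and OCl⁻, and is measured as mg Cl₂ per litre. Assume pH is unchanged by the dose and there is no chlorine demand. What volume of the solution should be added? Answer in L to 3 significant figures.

14.0 L

[OCl⁻]/[HOCl] = 10^(pH − pKa) = 10^(7.38 − 7.5) = 0.7586; fraction as HOCl = 1/(1 + 0.7586) = 0.5686.
Free chlorine required for 2.25 ppm HOCl: 2.25 / 0.5686 = 3.957 ppm.
FC to add: 3.957 − 0.3 = 3.657 mg/L as Cl₂.
Cl₂ equivalent: 3.657 mg/L × 559,000 L = 2044 g.
Product at 13.3% available Cl: 2044 / 0.133 = 15,370 g.
Volume: 15,370 g ÷ 1.1 g/mL = 13,970 mL.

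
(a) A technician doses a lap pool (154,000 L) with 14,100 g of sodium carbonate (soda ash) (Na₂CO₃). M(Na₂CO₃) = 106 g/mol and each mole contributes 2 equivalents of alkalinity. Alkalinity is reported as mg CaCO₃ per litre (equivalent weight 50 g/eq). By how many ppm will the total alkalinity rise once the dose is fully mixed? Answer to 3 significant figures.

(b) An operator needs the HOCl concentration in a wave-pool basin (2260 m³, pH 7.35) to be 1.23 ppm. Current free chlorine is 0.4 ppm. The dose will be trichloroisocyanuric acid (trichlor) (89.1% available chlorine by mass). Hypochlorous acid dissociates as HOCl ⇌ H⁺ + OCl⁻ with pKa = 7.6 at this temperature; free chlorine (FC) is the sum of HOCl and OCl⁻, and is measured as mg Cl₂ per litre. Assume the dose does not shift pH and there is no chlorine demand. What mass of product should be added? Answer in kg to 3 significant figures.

(a) Moles of Na₂CO₃: 14,100 g ÷ 106 g/mol = 133 mol → 266 eq of alkalinity.
(a) As CaCO₃: 266 eq × 50 g/eq = 13,300 g.
(a) Rise: 13,300 g / 154,000 L × 1000 = 86.38 mg/L.

(b) Volume: 2260 m³ = 2,260,000 L.
(b) [OCl⁻]/[HOCl] = 10^(pH − pKa) = 10^(7.35 − 7.6) = 0.5623; fraction as HOCl = 1/(1 + 0.5623) = 0.6401.
(b) Free chlorine required for 1.23 ppm HOCl: 1.23 / 0.6401 = 1.922 ppm.
(b) FC to add: 1.922 − 0.4 = 1.522 mg/L as Cl₂.
(b) Cl₂ equivalent: 1.522 mg/L × 2,260,000 L = 3439 g.
(b) Product at 89.1% available Cl: 3439 / 0.891 = 3860 g.

(a) 86.4 ppm; (b) 3.86 kg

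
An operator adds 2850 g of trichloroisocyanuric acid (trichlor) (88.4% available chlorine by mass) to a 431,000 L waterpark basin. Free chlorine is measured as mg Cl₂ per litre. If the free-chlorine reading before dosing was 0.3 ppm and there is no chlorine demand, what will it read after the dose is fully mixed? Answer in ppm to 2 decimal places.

Available chlorine delivered: 2850 g × 0.884 = 2519 g as Cl₂.
Concentration rise: 2519 g / 431,000 L = 5.845 mg/L = 5.85 ppm.
Final FC: 0.3 + 5.85 = 6.15 ppm.

6.15 ppm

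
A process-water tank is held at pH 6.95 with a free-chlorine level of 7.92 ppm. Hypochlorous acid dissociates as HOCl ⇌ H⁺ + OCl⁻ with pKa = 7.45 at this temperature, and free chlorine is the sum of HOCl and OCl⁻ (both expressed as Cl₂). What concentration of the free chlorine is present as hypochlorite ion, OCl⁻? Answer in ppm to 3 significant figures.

1.90 ppm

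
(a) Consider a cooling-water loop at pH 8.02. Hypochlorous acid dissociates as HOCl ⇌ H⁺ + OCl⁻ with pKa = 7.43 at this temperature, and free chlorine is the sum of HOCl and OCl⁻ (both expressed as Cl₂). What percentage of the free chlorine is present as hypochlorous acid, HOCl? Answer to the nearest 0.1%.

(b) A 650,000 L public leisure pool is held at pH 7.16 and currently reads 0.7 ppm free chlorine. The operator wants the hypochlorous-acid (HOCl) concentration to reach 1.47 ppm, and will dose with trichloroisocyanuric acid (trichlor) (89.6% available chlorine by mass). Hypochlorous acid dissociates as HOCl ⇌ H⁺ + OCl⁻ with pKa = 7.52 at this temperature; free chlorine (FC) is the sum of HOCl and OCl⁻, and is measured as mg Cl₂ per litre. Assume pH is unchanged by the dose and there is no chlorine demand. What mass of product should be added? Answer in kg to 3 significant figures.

(a) [OCl⁻]/[HOCl] = 10^(pH − pKa) = 10^(8.02 − 7.43) = 10^0.59 = 3.89.
(a) Fraction as HOCl = 1 / (1 + 3.89) = 0.2045.

(b) [OCl⁻]/[HOCl] = 10^(pH − pKa) = 10^(7.16 − 7.52) = 0.4365; fraction as HOCl = 1/(1 + 0.4365) = 0.6961.
(b) Free chlorine required for 1.47 ppm HOCl: 1.47 / 0.6961 = 2.112 ppm.
(b) FC to add: 2.112 − 0.7 = 1.412 mg/L as Cl₂.
(b) Cl₂ equivalent: 1.412 mg/L × 650,000 L = 917.6 g.
(b) Product at 89.6% available Cl: 917.6 / 0.896 = 1024 g.

(a) 20.4%; (b) 1.02 kg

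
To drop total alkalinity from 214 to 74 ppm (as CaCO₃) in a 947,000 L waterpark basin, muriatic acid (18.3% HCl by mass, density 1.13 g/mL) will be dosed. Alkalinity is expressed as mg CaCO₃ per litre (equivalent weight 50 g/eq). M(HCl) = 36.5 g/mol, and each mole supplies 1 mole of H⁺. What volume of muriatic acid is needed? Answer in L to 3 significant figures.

Alkalinity to neutralize: (214 − 74) = 140 mg/L as CaCO₃ × 947,000 L = 132,600 g as CaCO₃.
Equivalents of H⁺ required: 132,600 ÷ 50 g/eq = 2652 eq = 2652 mol HCl.
Mass of HCl: 2652 × 36.5 = 96,780 g.
Mass of 18.3% solution: 96,780 / 0.183 = 528,900 g.
Volume: 528,900 g ÷ 1.13 g/mL = 468,000 mL.

468 L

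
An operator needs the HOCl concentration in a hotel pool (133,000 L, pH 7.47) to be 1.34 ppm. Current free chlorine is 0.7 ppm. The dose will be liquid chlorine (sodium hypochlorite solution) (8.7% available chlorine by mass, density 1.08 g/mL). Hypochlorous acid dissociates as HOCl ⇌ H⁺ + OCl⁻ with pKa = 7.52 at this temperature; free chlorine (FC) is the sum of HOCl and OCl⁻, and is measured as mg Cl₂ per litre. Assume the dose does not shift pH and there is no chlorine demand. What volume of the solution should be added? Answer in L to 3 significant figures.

2.60 L

[OCl⁻]/[HOCl] = 10^(pH − pKa) = 10^(7.47 − 7.52) = 0.8913; fraction as HOCl = 1/(1 + 0.8913) = 0.5288.
Free chlorine required for 1.34 ppm HOCl: 1.34 / 0.5288 = 2.534 ppm.
FC to add: 2.534 − 0.7 = 1.834 mg/L as Cl₂.
Cl₂ equivalent: 1.834 mg/L × 133,000 L = 244 g.
Product at 8.7% available Cl: 244 / 0.087 = 2804 g.
Volume: 2804 g ÷ 1.08 g/mL = 2596 mL.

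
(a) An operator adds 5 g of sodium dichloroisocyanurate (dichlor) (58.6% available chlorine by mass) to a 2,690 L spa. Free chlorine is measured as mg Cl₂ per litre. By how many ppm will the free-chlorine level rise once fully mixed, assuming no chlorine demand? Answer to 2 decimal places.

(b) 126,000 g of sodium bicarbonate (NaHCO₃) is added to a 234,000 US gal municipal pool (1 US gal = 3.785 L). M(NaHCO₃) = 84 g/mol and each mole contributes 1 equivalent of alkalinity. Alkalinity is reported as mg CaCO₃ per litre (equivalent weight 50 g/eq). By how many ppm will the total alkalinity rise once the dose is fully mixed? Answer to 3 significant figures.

(a) 1.09 ppm; (b) 84.7 ppm

(a) Available chlorine delivered: 5 g × 0.586 = 2.93 g as Cl₂.
(a) Concentration rise: 2.93 g / 2,690 L = 1.089 mg/L = 1.09 ppm.

(b) Volume: 234,000 US gal × 3.785 L/gal = 885,690 L.
(b) Moles of NaHCO₃: 126,000 g ÷ 84 g/mol = 1500 mol → 1500 eq of alkalinity.
(b) As CaCO₃: 1500 eq × 50 g/eq = 75,000 g.
(b) Rise: 75,000 g / 885,690 L × 1000 = 84.68 mg/L.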